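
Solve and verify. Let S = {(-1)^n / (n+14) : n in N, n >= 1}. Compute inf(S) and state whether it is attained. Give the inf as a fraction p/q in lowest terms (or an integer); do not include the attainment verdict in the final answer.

Analysis:
- Values: -1/15, 1/16, -1/17, 1/18, -1/19, ...
- Positive terms (even n): 1/(2+14), 1/(4+14), ... decreasing -> max = 1/16 (n=2).
- Negative terms (odd n): -1/(1+14), -1/(3+14), ... increasing -> min = -1/15 (n=1).
- So sup = 1/16 (attained at n=2); inf = -1/15 (attained at n=1).
Conclusion: inf(S) = -1/15, attained in S.

-1/15


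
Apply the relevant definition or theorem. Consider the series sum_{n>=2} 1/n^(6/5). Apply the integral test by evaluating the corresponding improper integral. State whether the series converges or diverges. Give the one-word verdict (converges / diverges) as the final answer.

Let f(x) = x^(-6/5). Then f is positive, continuous, and decreasing on [2, infinity), so the integral test applies.
Compute the improper integral int_{2}^infinity f(x) dx:
  antiderivative F(x) = -5/x^(1/5).
  As x -> infinity, F(x) -> 0 (since p = 6/5 > 1).
  So int = F(infinity) - F(2) = 0 - (-5*2^(4/5)/2) = 5*2^(4/5)/2.
  Finite, so by the integral test, the series converges.

converges


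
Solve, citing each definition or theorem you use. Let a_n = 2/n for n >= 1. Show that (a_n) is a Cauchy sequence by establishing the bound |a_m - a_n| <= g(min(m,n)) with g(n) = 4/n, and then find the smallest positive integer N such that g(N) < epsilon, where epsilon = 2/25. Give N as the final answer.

For any m, n >= 1, by the triangle inequality:
|a_m - a_n| = |2/m - 2/n| <= 2*1/m + 2*1/n <= 4/min(m,n).
So g(n) = 4/n bounds the Cauchy difference. Since g(n) -> 0, (a_n) is Cauchy.
Now solve g(N) < 2/25: 4/N < 2/25 <=> N > 4 / (2/25) = 50.
The smallest integer strictly greater than 50 is N = 51.
Check: g(51) = 4/51 = 4/51 < 2/25; g(50) = 2/25 >= 2/25. So N = 51.

51


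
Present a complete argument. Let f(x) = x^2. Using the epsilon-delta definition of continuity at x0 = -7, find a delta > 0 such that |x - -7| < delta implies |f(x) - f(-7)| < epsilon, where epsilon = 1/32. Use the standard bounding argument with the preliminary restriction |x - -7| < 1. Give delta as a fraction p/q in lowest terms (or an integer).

Factor: |x^2 - (-7)^2| = |x - -7| * |x + -7|.
Impose |x - -7| < 1 first. Then |x + -7| = |(x - -7) + 2*(-7)| <= |x - -7| + 2*|-7| < 1 + 14 = 15.
So |x^2 - (-7)^2| < delta * 15.
We need delta * 15 <= 1/32, i.e. delta <= 1/32/15 = 1/480.
Since 1/480 < 1, this is tighter than 1; take delta = 1/480.
So delta = 1/480 works.

1/480


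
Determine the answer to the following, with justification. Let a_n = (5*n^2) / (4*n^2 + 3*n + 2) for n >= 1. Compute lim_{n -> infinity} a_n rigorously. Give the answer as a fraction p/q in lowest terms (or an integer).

Divide numerator and denominator by n^2, the highest power:
numerator / n^2 = 5
denominator / n^2 = 4 + 3/n + 2/n^2
As n -> infinity, all terms of the form c/n^k (k >= 1) tend to 0.
So numerator / n^2 -> 5 and denominator / n^2 -> 4.
Therefore lim a_n = 5/4.

5/4


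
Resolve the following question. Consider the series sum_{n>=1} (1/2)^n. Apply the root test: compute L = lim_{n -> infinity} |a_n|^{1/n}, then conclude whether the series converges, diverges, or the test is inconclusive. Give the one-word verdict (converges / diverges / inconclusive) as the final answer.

Let a_n denote the general term. Form |a_n|^(1/n) and simplify:
|a_n|^(1/n) = 1/2
Take the limit as n -> infinity: L = 1/2.
Since L = 1/2 < 1, the root test implies convergence.

converges


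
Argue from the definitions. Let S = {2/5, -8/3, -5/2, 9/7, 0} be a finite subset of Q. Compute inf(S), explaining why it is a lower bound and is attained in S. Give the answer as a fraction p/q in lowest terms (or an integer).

S is finite, so inf(S) = min(S).
Sorted increasing:
-8/3, -5/2, 0, 2/5, 9/7
The extremum is -8/3.
For every x in S, x >= -8/3. And -8/3 is in S, so it is attained.
Therefore inf(S) = -8/3.

-8/3


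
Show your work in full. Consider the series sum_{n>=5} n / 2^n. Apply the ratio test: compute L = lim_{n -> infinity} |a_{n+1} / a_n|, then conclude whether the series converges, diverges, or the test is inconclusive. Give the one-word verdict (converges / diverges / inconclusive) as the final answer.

Let a_n denote the general term. Form the ratio a_{n+1}/a_n and simplify:
a_{n+1}/a_n = (n + 1)/(2*n)
Take the limit as n -> infinity: L = 1/2.
Since L = 1/2 < 1, the ratio test implies the series converges.

converges


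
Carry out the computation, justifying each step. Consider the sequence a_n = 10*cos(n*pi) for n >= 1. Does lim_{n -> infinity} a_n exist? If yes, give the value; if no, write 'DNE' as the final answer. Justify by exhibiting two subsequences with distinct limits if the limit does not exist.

Examine the behaviour of a_n along subsequences.
cos(n*pi) = (-1)^n, so a_n = 10*(-1)^n. a_{2k} = 10 -> 10. a_{2k+1} = -10 -> -10.
Since these two subsequential limits are 10 and -10, distinct, the full sequence cannot converge (a convergent sequence has all subsequences tending to the same limit). So lim a_n does not exist.

DNE


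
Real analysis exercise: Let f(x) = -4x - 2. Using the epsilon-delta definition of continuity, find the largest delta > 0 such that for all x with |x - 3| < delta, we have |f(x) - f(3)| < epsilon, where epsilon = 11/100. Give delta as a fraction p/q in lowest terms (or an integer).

We compute f(3) = -4*(3) - 2 = -14.
|f(x) - f(3)| = |-4x - 2 - (-14)| = |-4(x - 3)| = 4|x - 3|.
We need 4|x - 3| < 11/100, i.e. |x - 3| < 11/100 / 4 = 11/400.
So any delta <= 11/400 works. Conversely, if delta > 11/400, then x = 3 + 11/400 satisfies |x - 3| = 11/400 < delta but |f(x) - f(3)| = 4 * 11/400 = 11/100, which is not < 11/100; so no larger delta works.
Hence the largest such delta is 11/400.

11/400


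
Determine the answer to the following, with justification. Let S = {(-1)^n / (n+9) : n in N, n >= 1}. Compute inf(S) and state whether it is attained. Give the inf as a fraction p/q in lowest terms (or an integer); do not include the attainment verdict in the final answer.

Analysis:
- Values: -1/10, 1/11, -1/12, 1/13, -1/14, ...
- Positive terms (even n): 1/(2+9), 1/(4+9), ... decreasing -> max = 1/11 (n=2).
- Negative terms (odd n): -1/(1+9), -1/(3+9), ... increasing -> min = -1/10 (n=1).
- So sup = 1/11 (attained at n=2); inf = -1/10 (attained at n=1).
Conclusion: inf(S) = -1/10, attained in S.

-1/10


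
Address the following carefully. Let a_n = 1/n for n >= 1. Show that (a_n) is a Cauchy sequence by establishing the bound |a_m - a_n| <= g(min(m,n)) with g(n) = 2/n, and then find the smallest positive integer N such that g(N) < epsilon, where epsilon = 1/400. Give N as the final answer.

For any m, n >= 1, by the triangle inequality:
|a_m - a_n| = |1/m - 1/n| <= 1/m + 1/n <= 2/min(m,n).
So g(n) = 2/n bounds the Cauchy difference. Since g(n) -> 0, (a_n) is Cauchy.
Now solve g(N) < 1/400: 2/N < 1/400 <=> N > 2 / (1/400) = 800.
The smallest integer strictly greater than 800 is N = 801.
Check: g(801) = 2/801 = 2/801 < 1/400; g(800) = 1/400 >= 1/400. So N = 801.

801


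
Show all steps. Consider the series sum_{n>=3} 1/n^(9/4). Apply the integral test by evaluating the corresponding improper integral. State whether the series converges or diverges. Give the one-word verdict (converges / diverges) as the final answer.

Let f(x) = x^(-9/4). Then f is positive, continuous, and decreasing on [3, infinity), so the integral test applies.
Compute the improper integral int_{3}^infinity f(x) dx:
  antiderivative F(x) = -4/(5*x^(5/4)).
  As x -> infinity, F(x) -> 0 (since p = 9/4 > 1).
  So int = F(infinity) - F(3) = 0 - (-4*3^(3/4)/45) = 4*3^(3/4)/45.
  Finite, so by the integral test, the series converges.

converges


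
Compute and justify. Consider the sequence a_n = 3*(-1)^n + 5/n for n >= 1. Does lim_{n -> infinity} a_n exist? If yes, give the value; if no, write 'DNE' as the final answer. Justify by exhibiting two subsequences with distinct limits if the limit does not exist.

Examine the behaviour of a_n along subsequences.
a_{2k} = 3 + 5/(2k) -> 3. a_{2k+1} = -3 + 5/(2k+1) -> -3.
Since these two subsequential limits are 3 and -3, distinct, the full sequence cannot converge (a convergent sequence has all subsequences tending to the same limit). So lim a_n does not exist.

DNE


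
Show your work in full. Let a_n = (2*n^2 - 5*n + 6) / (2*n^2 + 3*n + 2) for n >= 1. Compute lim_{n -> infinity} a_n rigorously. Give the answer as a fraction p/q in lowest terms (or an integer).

Divide numerator and denominator by n^2, the highest power:
numerator / n^2 = 2 - 5/n + 6/n^2
denominator / n^2 = 2 + 3/n + 2/n^2
As n -> infinity, all terms of the form c/n^k (k >= 1) tend to 0.
So numerator / n^2 -> 2 and denominator / n^2 -> 2.
Therefore lim a_n = 1.

1


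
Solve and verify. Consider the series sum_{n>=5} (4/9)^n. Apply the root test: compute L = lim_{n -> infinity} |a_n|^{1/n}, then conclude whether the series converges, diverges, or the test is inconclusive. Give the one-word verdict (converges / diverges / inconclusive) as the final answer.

Let a_n denote the general term. Form |a_n|^(1/n) and simplify:
|a_n|^(1/n) = 4/9
Take the limit as n -> infinity: L = 4/9.
Since L = 4/9 < 1, the root test implies convergence.

converges


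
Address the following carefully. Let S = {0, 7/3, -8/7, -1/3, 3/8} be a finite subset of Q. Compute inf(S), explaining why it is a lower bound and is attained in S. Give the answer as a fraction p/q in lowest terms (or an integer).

S is finite, so inf(S) = min(S).
Sorted increasing:
-8/7, -1/3, 0, 3/8, 7/3
The extremum is -8/7.
For every x in S, x >= -8/7. And -8/7 is in S, so it is attained.
Therefore inf(S) = -8/7.

-8/7


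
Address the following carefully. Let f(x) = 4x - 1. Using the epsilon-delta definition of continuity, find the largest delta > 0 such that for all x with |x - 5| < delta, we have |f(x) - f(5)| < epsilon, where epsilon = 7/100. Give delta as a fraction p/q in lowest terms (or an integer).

We compute f(5) = 4*(5) - 1 = 19.
|f(x) - f(5)| = |4x - 1 - (19)| = |4(x - 5)| = 4|x - 5|.
We need 4|x - 5| < 7/100, i.e. |x - 5| < 7/100 / 4 = 7/400.
So any delta <= 7/400 works. Conversely, if delta > 7/400, then x = 5 + 7/400 satisfies |x - 5| = 7/400 < delta but |f(x) - f(5)| = 4 * 7/400 = 7/100, which is not < 7/100; so no larger delta works.
Hence the largest such delta is 7/400.

7/400


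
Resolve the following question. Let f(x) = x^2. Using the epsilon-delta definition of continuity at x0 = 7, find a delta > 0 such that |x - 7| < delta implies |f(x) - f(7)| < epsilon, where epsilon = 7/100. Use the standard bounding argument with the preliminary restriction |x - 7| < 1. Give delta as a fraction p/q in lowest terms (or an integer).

Factor: |x^2 - (7)^2| = |x - 7| * |x + 7|.
Impose |x - 7| < 1 first. Then |x + 7| = |(x - 7) + 2*(7)| <= |x - 7| + 2*|7| < 1 + 14 = 15.
So |x^2 - (7)^2| < delta * 15.
We need delta * 15 <= 7/100, i.e. delta <= 7/100/15 = 7/1500.
Since 7/1500 < 1, this is tighter than 1; take delta = 7/1500.
So delta = 7/1500 works.

7/1500


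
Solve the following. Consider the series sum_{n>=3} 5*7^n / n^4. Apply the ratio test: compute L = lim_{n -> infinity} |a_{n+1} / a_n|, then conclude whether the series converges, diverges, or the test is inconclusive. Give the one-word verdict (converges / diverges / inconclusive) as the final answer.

Let a_n denote the general term. Form the ratio a_{n+1}/a_n and simplify:
a_{n+1}/a_n = 7*n^4/(n + 1)^4
Take the limit as n -> infinity: L = 7.
Since L = 7 > 1 (or L = infinity), the ratio test implies the series diverges.

diverges


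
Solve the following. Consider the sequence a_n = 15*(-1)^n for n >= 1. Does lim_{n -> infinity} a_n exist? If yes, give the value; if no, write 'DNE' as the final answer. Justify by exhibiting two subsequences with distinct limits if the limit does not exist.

Examine the behaviour of a_n along subsequences.
Even-n subsequence a_{2k} = 15 -> 15. Odd-n subsequence a_{2k+1} = -15 -> -15.
Since these two subsequential limits are 15 and -15, distinct, the full sequence cannot converge (a convergent sequence has all subsequences tending to the same limit). So lim a_n does not exist.

DNE


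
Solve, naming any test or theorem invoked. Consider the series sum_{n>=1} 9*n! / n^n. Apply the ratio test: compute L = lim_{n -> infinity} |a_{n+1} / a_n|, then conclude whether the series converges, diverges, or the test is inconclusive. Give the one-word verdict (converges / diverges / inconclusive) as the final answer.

Let a_n denote the general term. Form the ratio a_{n+1}/a_n and simplify:
a_{n+1}/a_n = (n/(n + 1))^n
Take the limit as n -> infinity: L = exp(-1).
Since L = exp(-1) < 1, the ratio test implies the series converges.

converges


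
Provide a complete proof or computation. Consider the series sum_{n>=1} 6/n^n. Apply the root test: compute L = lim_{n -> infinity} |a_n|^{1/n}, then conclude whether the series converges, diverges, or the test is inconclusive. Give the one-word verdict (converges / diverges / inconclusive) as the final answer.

Let a_n denote the general term. Form |a_n|^(1/n) and simplify:
|a_n|^(1/n) = 6^(1/n)/n
Take the limit as n -> infinity: L = 0.
Since L = 0 < 1, the root test implies convergence.

converges


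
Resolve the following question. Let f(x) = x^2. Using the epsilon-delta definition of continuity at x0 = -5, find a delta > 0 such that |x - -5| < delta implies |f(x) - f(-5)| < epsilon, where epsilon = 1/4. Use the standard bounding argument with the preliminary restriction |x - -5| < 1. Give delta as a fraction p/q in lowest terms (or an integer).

Factor: |x^2 - (-5)^2| = |x - -5| * |x + -5|.
Impose |x - -5| < 1 first. Then |x + -5| = |(x - -5) + 2*(-5)| <= |x - -5| + 2*|-5| < 1 + 10 = 11.
So |x^2 - (-5)^2| < delta * 11.
We need delta * 11 <= 1/4, i.e. delta <= 1/4/11 = 1/44.
Since 1/44 < 1, this is tighter than 1; take delta = 1/44.
So delta = 1/44 works.

1/44


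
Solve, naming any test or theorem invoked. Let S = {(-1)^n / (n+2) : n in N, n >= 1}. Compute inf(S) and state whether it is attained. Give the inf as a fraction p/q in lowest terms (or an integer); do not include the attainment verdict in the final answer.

Analysis:
- Values: -1/3, 1/4, -1/5, 1/6, -1/7, ...
- Positive terms (even n): 1/(2+2), 1/(4+2), ... decreasing -> max = 1/4 (n=2).
- Negative terms (odd n): -1/(1+2), -1/(3+2), ... increasing -> min = -1/3 (n=1).
- So sup = 1/4 (attained at n=2); inf = -1/3 (attained at n=1).
Conclusion: inf(S) = -1/3, attained in S.

-1/3


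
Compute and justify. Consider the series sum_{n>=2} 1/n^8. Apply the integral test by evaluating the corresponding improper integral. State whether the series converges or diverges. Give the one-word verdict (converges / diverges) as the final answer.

Let f(x) = x^(-8). Then f is positive, continuous, and decreasing on [2, infinity), so the integral test applies.
Compute the improper integral int_{2}^infinity f(x) dx:
  antiderivative F(x) = -1/(7*x^7).
  As x -> infinity, F(x) -> 0 (since p = 8 > 1).
  So int = F(infinity) - F(2) = 0 - (-1/896) = 1/896.
  Finite, so by the integral test, the series converges.

converges


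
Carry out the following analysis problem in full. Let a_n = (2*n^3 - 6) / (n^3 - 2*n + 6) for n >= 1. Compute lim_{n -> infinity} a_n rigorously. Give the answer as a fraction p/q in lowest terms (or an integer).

Divide numerator and denominator by n^3, the highest power:
numerator / n^3 = 2 - 6/n^3
denominator / n^3 = 1 - 2/n^2 + 6/n^3
As n -> infinity, all terms of the form c/n^k (k >= 1) tend to 0.
So numerator / n^3 -> 2 and denominator / n^3 -> 1.
Therefore lim a_n = 2.

2


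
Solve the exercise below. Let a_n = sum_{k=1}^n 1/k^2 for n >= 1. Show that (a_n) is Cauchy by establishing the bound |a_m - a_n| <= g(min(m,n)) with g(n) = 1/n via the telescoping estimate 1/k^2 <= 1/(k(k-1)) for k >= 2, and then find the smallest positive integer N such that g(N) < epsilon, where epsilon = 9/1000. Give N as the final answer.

For m > n >= 1: |a_m - a_n| = sum_{k=n+1}^m 1/k^2.
Use 1/k^2 <= 1/(k(k-1)) = 1/(k-1) - 1/k for k >= 2:
sum_{k=n+1}^m 1/k^2 <= sum_{k=n+1}^m (1/(k-1) - 1/k) = 1/n - 1/m <= 1/n.
By symmetry the same bound holds with n,m swapped, so |a_m - a_n| <= 1/min(m,n) = g(min(m,n)). Since g(n) -> 0, (a_n) is Cauchy.
Now solve g(N) < 9/1000: 1/N < 9/1000 <=> N > 1/(9/1000) = 1000/9.
The smallest integer strictly greater than 1000/9 is N = 112.
Check: g(112) = 1/112 < 9/1000; g(111) = 1/111 >= 9/1000. So N = 112.

112


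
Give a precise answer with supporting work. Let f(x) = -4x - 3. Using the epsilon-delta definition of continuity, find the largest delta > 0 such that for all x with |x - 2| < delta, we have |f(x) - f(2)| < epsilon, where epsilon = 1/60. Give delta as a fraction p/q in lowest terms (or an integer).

We compute f(2) = -4*(2) - 3 = -11.
|f(x) - f(2)| = |-4x - 3 - (-11)| = |-4(x - 2)| = 4|x - 2|.
We need 4|x - 2| < 1/60, i.e. |x - 2| < 1/60 / 4 = 1/240.
So any delta <= 1/240 works. Conversely, if delta > 1/240, then x = 2 + 1/240 satisfies |x - 2| = 1/240 < delta but |f(x) - f(2)| = 4 * 1/240 = 1/60, which is not < 1/60; so no larger delta works.
Hence the largest such delta is 1/240.

1/240


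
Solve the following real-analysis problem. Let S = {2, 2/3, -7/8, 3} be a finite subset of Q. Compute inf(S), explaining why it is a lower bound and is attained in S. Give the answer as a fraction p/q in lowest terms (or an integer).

S is finite, so inf(S) = min(S).
Sorted increasing:
-7/8, 2/3, 2, 3
The extremum is -7/8.
For every x in S, x >= -7/8. And -7/8 is in S, so it is attained.
Therefore inf(S) = -7/8.

-7/8


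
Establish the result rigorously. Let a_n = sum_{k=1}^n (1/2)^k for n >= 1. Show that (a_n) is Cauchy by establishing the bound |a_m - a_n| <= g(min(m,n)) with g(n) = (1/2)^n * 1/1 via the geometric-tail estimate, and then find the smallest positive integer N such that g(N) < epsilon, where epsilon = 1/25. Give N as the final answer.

For m > n >= 1: |a_m - a_n| = sum_{k=n+1}^m (1/2)^k < sum_{k=n+1}^infinity (1/2)^k = (1/2)^(n+1) / (1 - 1/2) = (1/2)^n * (1/2) * (2/1) = (1/2)^n * 1/1.
So g(n) = (1/2)^n / 1. Since g(n) -> 0, (a_n) is Cauchy.
Now solve g(N) < 1/25: (1/2)^N / 1 < 1/25 <=> 2^N > 1 / (1 * 1/25) = 25.
Check powers of 2: 2^4 = 16 <= 25, 2^5 = 32 > 25.
So the smallest such N is 5. Check: g(5) = 1/(1 * 32) = 1/32 < 1/25.

5


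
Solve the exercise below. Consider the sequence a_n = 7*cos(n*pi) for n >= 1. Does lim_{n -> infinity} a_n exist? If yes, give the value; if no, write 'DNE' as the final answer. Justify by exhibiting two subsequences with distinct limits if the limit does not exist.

Examine the behaviour of a_n along subsequences.
cos(n*pi) = (-1)^n, so a_n = 7*(-1)^n. a_{2k} = 7 -> 7. a_{2k+1} = -7 -> -7.
Since these two subsequential limits are 7 and -7, distinct, the full sequence cannot converge (a convergent sequence has all subsequences tending to the same limit). So lim a_n does not exist.

DNE


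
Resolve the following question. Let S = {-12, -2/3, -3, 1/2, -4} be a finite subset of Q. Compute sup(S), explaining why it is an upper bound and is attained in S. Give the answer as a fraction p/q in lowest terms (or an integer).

S is finite, so sup(S) = max(S).
Sorted decreasing:
1/2, -2/3, -3, -4, -12
The extremum is 1/2.
For every x in S, x <= 1/2. And 1/2 is in S, so it is attained.
Therefore sup(S) = 1/2.

1/2


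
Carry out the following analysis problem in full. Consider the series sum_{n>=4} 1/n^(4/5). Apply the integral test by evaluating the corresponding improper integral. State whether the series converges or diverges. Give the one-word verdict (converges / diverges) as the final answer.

Let f(x) = x^(-4/5). Then f is positive, continuous, and decreasing on [4, infinity), so the integral test applies.
Compute the improper integral int_{4}^infinity f(x) dx:
  antiderivative F(x) = 5*x^(1/5).
  As x -> infinity, F(x) -> infinity (since p = 4/5 < 1).
  So the integral diverges. By the integral test, the series diverges.

diverges


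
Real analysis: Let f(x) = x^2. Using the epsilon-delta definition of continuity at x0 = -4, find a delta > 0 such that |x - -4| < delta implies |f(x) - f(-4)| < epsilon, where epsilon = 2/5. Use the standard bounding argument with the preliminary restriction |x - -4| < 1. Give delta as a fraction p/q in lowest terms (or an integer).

Factor: |x^2 - (-4)^2| = |x - -4| * |x + -4|.
Impose |x - -4| < 1 first. Then |x + -4| = |(x - -4) + 2*(-4)| <= |x - -4| + 2*|-4| < 1 + 8 = 9.
So |x^2 - (-4)^2| < delta * 9.
We need delta * 9 <= 2/5, i.e. delta <= 2/5/9 = 2/45.
Since 2/45 < 1, this is tighter than 1; take delta = 2/45.
So delta = 2/45 works.

2/45


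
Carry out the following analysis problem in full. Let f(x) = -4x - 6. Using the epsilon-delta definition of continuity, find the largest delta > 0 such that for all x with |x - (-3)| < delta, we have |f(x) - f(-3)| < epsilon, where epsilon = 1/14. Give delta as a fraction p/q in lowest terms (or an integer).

We compute f(-3) = -4*(-3) - 6 = 6.
|f(x) - f(-3)| = |-4x - 6 - (6)| = |-4(x - (-3))| = 4|x - (-3)|.
We need 4|x - (-3)| < 1/14, i.e. |x - (-3)| < 1/14 / 4 = 1/56.
So any delta <= 1/56 works. Conversely, if delta > 1/56, then x = -3 + 1/56 satisfies |x - (-3)| = 1/56 < delta but |f(x) - f(-3)| = 4 * 1/56 = 1/14, which is not < 1/14; so no larger delta works.
Hence the largest such delta is 1/56.

1/56


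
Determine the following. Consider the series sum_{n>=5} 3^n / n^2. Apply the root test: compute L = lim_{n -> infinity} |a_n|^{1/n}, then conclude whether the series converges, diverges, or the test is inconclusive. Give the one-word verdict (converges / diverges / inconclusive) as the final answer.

Let a_n denote the general term. Form |a_n|^(1/n) and simplify:
|a_n|^(1/n) = 3/n^(2/n)
Take the limit as n -> infinity: L = 3.
Since L = 3 > 1, the root test implies divergence.

diverges


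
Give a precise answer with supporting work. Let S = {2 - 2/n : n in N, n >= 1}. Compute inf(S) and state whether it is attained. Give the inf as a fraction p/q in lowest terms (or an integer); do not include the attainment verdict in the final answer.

Analysis:
- Values: 0, 1, 4/3, 3/2, ... strictly increasing.
- Minimum is 0 (n=1); inf = 0 (attained).
- 2 - 2/n -> 2 from below; sup = 2, not attained.
Conclusion: inf(S) = 0, attained in S.

0


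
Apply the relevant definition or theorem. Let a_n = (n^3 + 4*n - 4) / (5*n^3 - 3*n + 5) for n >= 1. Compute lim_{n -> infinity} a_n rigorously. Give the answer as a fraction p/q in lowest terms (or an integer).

Divide numerator and denominator by n^3, the highest power:
numerator / n^3 = 1 + 4/n^2 - 4/n^3
denominator / n^3 = 5 - 3/n^2 + 5/n^3
As n -> infinity, all terms of the form c/n^k (k >= 1) tend to 0.
So numerator / n^3 -> 1 and denominator / n^3 -> 5.
Therefore lim a_n = 1/5.

1/5


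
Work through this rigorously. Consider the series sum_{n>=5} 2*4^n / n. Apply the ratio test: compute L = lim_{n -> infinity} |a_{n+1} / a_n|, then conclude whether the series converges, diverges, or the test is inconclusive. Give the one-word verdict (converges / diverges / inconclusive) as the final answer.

Let a_n denote the general term. Form the ratio a_{n+1}/a_n and simplify:
a_{n+1}/a_n = 4*n/(n + 1)
Take the limit as n -> infinity: L = 4.
Since L = 4 > 1 (or L = infinity), the ratio test implies the series diverges.

diverges


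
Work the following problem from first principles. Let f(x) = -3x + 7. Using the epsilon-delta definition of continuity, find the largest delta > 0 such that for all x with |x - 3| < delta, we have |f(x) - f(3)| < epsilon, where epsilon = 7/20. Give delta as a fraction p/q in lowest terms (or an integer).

We compute f(3) = -3*(3) + 7 = -2.
|f(x) - f(3)| = |-3x + 7 - (-2)| = |-3(x - 3)| = 3|x - 3|.
We need 3|x - 3| < 7/20, i.e. |x - 3| < 7/20 / 3 = 7/60.
So any delta <= 7/60 works. Conversely, if delta > 7/60, then x = 3 + 7/60 satisfies |x - 3| = 7/60 < delta but |f(x) - f(3)| = 3 * 7/60 = 7/20, which is not < 7/20; so no larger delta works.
Hence the largest such delta is 7/60.

7/60


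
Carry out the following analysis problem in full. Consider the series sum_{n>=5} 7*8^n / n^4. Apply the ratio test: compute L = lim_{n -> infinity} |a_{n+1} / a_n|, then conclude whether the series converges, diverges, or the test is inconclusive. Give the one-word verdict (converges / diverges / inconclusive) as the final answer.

Let a_n denote the general term. Form the ratio a_{n+1}/a_n and simplify:
a_{n+1}/a_n = 8*n^4/(n + 1)^4
Take the limit as n -> infinity: L = 8.
Since L = 8 > 1 (or L = infinity), the ratio test implies the series diverges.

diverges


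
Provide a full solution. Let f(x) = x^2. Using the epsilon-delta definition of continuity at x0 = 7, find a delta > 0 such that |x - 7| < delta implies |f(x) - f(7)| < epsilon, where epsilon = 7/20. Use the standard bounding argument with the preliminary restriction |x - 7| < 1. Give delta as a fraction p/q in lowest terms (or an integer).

Factor: |x^2 - (7)^2| = |x - 7| * |x + 7|.
Impose |x - 7| < 1 first. Then |x + 7| = |(x - 7) + 2*(7)| <= |x - 7| + 2*|7| < 1 + 14 = 15.
So |x^2 - (7)^2| < delta * 15.
We need delta * 15 <= 7/20, i.e. delta <= 7/20/15 = 7/300.
Since 7/300 < 1, this is tighter than 1; take delta = 7/300.
So delta = 7/300 works.

7/300


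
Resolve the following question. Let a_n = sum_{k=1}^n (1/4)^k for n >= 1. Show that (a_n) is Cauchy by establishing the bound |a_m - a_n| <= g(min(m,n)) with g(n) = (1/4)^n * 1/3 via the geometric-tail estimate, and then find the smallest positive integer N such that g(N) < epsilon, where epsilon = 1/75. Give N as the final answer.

For m > n >= 1: |a_m - a_n| = sum_{k=n+1}^m (1/4)^k < sum_{k=n+1}^infinity (1/4)^k = (1/4)^(n+1) / (1 - 1/4) = (1/4)^n * (1/4) * (4/3) = (1/4)^n * 1/3.
So g(n) = (1/4)^n / 3. Since g(n) -> 0, (a_n) is Cauchy.
Now solve g(N) < 1/75: (1/4)^N / 3 < 1/75 <=> 4^N > 1 / (3 * 1/75) = 25.
Check powers of 4: 4^2 = 16 <= 25, 4^3 = 64 > 25.
So the smallest such N is 3. Check: g(3) = 1/(3 * 64) = 1/192 < 1/75.

3


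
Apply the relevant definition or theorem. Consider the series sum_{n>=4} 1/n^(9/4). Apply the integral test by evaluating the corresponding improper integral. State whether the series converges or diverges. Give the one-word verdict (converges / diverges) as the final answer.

Let f(x) = x^(-9/4). Then f is positive, continuous, and decreasing on [4, infinity), so the integral test applies.
Compute the improper integral int_{4}^infinity f(x) dx:
  antiderivative F(x) = -4/(5*x^(5/4)).
  As x -> infinity, F(x) -> 0 (since p = 9/4 > 1).
  So int = F(infinity) - F(4) = 0 - (-sqrt(2)/10) = sqrt(2)/10.
  Finite, so by the integral test, the series converges.

converges


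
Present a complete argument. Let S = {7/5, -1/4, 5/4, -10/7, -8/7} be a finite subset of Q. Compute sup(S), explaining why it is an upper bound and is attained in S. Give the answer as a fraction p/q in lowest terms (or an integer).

S is finite, so sup(S) = max(S).
Sorted decreasing:
7/5, 5/4, -1/4, -8/7, -10/7
The extremum is 7/5.
For every x in S, x <= 7/5. And 7/5 is in S, so it is attained.
Therefore sup(S) = 7/5.

7/5


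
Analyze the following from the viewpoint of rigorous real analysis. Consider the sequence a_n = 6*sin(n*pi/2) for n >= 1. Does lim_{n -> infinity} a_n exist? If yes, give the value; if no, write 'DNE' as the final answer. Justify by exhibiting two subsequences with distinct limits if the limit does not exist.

Examine the behaviour of a_n along subsequences.
a_{4k+1} = 6*sin(pi/2 + 2k*pi) = 6 -> 6. a_{4k+3} = 6*sin(3pi/2 + 2k*pi) = -6 -> -6.
Since these two subsequential limits are 6 and -6, distinct, the full sequence cannot converge (a convergent sequence has all subsequences tending to the same limit). So lim a_n does not exist.

DNE


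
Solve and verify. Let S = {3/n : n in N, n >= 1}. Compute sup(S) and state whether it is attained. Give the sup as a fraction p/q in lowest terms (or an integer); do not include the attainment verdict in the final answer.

Analysis:
- Values: 3, 3/2, 1, 3/4, ... strictly decreasing.
- The maximum is 3 (n=1); sup = 3 (attained).
- The set is bounded below by 0; 3/n -> 0 so 0 is the greatest lower bound.
- 0 is not in the set, so inf = 0 is not attained.
Conclusion: sup(S) = 3, attained in S.

3


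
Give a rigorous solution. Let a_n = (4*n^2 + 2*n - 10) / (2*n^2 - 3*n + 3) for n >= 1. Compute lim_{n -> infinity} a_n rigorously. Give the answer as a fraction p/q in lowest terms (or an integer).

Divide numerator and denominator by n^2, the highest power:
numerator / n^2 = 4 + 2/n - 10/n^2
denominator / n^2 = 2 - 3/n + 3/n^2
As n -> infinity, all terms of the form c/n^k (k >= 1) tend to 0.
So numerator / n^2 -> 4 and denominator / n^2 -> 2.
Therefore lim a_n = 2.

2


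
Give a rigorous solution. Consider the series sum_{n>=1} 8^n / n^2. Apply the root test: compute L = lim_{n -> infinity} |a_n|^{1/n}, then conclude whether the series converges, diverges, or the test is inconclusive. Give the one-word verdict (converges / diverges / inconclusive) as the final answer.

Let a_n denote the general term. Form |a_n|^(1/n) and simplify:
|a_n|^(1/n) = 8/n^(2/n)
Take the limit as n -> infinity: L = 8.
Since L = 8 > 1, the root test implies divergence.

diverges


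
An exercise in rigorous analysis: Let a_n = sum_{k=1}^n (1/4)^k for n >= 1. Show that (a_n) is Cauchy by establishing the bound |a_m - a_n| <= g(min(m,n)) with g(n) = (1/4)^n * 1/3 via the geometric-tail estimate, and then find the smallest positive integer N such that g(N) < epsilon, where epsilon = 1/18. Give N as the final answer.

For m > n >= 1: |a_m - a_n| = sum_{k=n+1}^m (1/4)^k < sum_{k=n+1}^infinity (1/4)^k = (1/4)^(n+1) / (1 - 1/4) = (1/4)^n * (1/4) * (4/3) = (1/4)^n * 1/3.
So g(n) = (1/4)^n / 3. Since g(n) -> 0, (a_n) is Cauchy.
Now solve g(N) < 1/18: (1/4)^N / 3 < 1/18 <=> 4^N > 1 / (3 * 1/18) = 6.
Check powers of 4: 4^1 = 4 <= 6, 4^2 = 16 > 6.
So the smallest such N is 2. Check: g(2) = 1/(3 * 16) = 1/48 < 1/18.

2


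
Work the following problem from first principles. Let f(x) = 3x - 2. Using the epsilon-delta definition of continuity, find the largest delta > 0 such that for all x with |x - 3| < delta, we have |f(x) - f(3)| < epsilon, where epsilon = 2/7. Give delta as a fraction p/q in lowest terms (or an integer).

We compute f(3) = 3*(3) - 2 = 7.
|f(x) - f(3)| = |3x - 2 - (7)| = |3(x - 3)| = 3|x - 3|.
We need 3|x - 3| < 2/7, i.e. |x - 3| < 2/7 / 3 = 2/21.
So any delta <= 2/21 works. Conversely, if delta > 2/21, then x = 3 + 2/21 satisfies |x - 3| = 2/21 < delta but |f(x) - f(3)| = 3 * 2/21 = 2/7, which is not < 2/7; so no larger delta works.
Hence the largest such delta is 2/21.

2/21


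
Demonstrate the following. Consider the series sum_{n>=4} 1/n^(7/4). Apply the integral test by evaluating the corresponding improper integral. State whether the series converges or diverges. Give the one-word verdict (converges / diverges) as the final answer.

Let f(x) = x^(-7/4). Then f is positive, continuous, and decreasing on [4, infinity), so the integral test applies.
Compute the improper integral int_{4}^infinity f(x) dx:
  antiderivative F(x) = -4/(3*x^(3/4)).
  As x -> infinity, F(x) -> 0 (since p = 7/4 > 1).
  So int = F(infinity) - F(4) = 0 - (-sqrt(2)/3) = sqrt(2)/3.
  Finite, so by the integral test, the series converges.

converges


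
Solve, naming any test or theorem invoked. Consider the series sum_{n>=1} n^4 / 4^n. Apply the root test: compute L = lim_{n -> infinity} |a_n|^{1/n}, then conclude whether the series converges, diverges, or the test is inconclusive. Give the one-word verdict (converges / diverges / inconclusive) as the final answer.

Let a_n denote the general term. Form |a_n|^(1/n) and simplify:
|a_n|^(1/n) = n^(4/n)/4
Take the limit as n -> infinity: L = 1/4.
Since L = 1/4 < 1, the root test implies convergence.

converges


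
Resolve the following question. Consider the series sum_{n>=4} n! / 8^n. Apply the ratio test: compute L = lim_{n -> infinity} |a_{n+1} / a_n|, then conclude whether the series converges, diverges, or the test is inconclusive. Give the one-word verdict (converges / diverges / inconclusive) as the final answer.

Let a_n denote the general term. Form the ratio a_{n+1}/a_n and simplify:
a_{n+1}/a_n = n/8 + 1/8
Take the limit as n -> infinity: L = infinity.
Since L = infinity > 1 (or L = infinity), the ratio test implies the series diverges.

diverges


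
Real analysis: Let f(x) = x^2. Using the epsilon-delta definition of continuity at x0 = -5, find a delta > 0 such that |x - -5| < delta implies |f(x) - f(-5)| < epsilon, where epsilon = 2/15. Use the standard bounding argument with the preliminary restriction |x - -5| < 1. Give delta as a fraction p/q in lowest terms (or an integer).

Factor: |x^2 - (-5)^2| = |x - -5| * |x + -5|.
Impose |x - -5| < 1 first. Then |x + -5| = |(x - -5) + 2*(-5)| <= |x - -5| + 2*|-5| < 1 + 10 = 11.
So |x^2 - (-5)^2| < delta * 11.
We need delta * 11 <= 2/15, i.e. delta <= 2/15/11 = 2/165.
Since 2/165 < 1, this is tighter than 1; take delta = 2/165.
So delta = 2/165 works.

2/165


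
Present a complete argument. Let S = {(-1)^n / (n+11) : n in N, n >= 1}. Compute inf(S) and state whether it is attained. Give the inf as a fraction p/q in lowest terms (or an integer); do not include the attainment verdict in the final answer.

Analysis:
- Values: -1/12, 1/13, -1/14, 1/15, -1/16, ...
- Positive terms (even n): 1/(2+11), 1/(4+11), ... decreasing -> max = 1/13 (n=2).
- Negative terms (odd n): -1/(1+11), -1/(3+11), ... increasing -> min = -1/12 (n=1).
- So sup = 1/13 (attained at n=2); inf = -1/12 (attained at n=1).
Conclusion: inf(S) = -1/12, attained in S.

-1/12


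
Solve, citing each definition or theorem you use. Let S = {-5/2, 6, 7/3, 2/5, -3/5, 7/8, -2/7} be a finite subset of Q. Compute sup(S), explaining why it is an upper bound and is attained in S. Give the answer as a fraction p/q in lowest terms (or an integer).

S is finite, so sup(S) = max(S).
Sorted decreasing:
6, 7/3, 7/8, 2/5, -2/7, -3/5, -5/2
The extremum is 6.
For every x in S, x <= 6. And 6 is in S, so it is attained.
Therefore sup(S) = 6.

6


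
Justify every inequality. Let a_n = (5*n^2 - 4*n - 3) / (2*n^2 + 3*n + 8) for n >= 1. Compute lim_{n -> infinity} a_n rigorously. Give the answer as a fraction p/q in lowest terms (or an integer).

Divide numerator and denominator by n^2, the highest power:
numerator / n^2 = 5 - 4/n - 3/n^2
denominator / n^2 = 2 + 3/n + 8/n^2
As n -> infinity, all terms of the form c/n^k (k >= 1) tend to 0.
So numerator / n^2 -> 5 and denominator / n^2 -> 2.
Therefore lim a_n = 5/2.

5/2


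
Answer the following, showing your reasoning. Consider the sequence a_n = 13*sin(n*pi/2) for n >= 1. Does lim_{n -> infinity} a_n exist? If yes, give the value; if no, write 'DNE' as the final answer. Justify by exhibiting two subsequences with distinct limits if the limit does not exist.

Examine the behaviour of a_n along subsequences.
a_{4k+1} = 13*sin(pi/2 + 2k*pi) = 13 -> 13. a_{4k+3} = 13*sin(3pi/2 + 2k*pi) = -13 -> -13.
Since these two subsequential limits are 13 and -13, distinct, the full sequence cannot converge (a convergent sequence has all subsequences tending to the same limit). So lim a_n does not exist.

DNE


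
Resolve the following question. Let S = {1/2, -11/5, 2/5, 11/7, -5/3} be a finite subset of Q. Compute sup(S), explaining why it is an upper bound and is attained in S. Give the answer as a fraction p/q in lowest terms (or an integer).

S is finite, so sup(S) = max(S).
Sorted decreasing:
11/7, 1/2, 2/5, -5/3, -11/5
The extremum is 11/7.
For every x in S, x <= 11/7. And 11/7 is in S, so it is attained.
Therefore sup(S) = 11/7.

11/7


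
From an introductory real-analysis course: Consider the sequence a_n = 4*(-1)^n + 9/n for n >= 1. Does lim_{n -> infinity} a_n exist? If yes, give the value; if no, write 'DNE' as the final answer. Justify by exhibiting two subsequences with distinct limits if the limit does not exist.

Examine the behaviour of a_n along subsequences.
a_{2k} = 4 + 9/(2k) -> 4. a_{2k+1} = -4 + 9/(2k+1) -> -4.
Since these two subsequential limits are 4 and -4, distinct, the full sequence cannot converge (a convergent sequence has all subsequences tending to the same limit). So lim a_n does not exist.

DNE


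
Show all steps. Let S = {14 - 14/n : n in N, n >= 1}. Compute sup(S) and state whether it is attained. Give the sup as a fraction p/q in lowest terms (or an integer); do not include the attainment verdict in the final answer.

Analysis:
- Values: 0, 7, 28/3, 21/2, ... strictly increasing.
- Minimum is 0 (n=1); inf = 0 (attained).
- 14 - 14/n -> 14 from below; sup = 14, not attained.
Conclusion: sup(S) = 14, not attained in S.

14


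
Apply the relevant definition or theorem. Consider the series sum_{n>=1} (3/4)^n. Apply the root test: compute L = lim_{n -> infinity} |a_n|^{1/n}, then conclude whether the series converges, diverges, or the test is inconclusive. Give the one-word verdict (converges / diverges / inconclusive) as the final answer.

Let a_n denote the general term. Form |a_n|^(1/n) and simplify:
|a_n|^(1/n) = 3/4
Take the limit as n -> infinity: L = 3/4.
Since L = 3/4 < 1, the root test implies convergence.

converges


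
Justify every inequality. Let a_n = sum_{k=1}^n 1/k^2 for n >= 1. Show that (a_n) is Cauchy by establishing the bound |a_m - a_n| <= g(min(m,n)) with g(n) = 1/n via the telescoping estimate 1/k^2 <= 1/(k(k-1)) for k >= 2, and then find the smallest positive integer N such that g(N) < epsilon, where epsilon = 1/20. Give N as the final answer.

For m > n >= 1: |a_m - a_n| = sum_{k=n+1}^m 1/k^2.
Use 1/k^2 <= 1/(k(k-1)) = 1/(k-1) - 1/k for k >= 2:
sum_{k=n+1}^m 1/k^2 <= sum_{k=n+1}^m (1/(k-1) - 1/k) = 1/n - 1/m <= 1/n.
By symmetry the same bound holds with n,m swapped, so |a_m - a_n| <= 1/min(m,n) = g(min(m,n)). Since g(n) -> 0, (a_n) is Cauchy.
Now solve g(N) < 1/20: 1/N < 1/20 <=> N > 1/(1/20) = 20.
The smallest integer strictly greater than 20 is N = 21.
Check: g(21) = 1/21 < 1/20; g(20) = 1/20 >= 1/20. So N = 21.

21


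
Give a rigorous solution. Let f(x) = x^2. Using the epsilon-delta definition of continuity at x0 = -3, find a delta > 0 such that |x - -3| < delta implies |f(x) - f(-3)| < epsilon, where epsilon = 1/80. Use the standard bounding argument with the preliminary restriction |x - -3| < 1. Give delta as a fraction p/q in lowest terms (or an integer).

Factor: |x^2 - (-3)^2| = |x - -3| * |x + -3|.
Impose |x - -3| < 1 first. Then |x + -3| = |(x - -3) + 2*(-3)| <= |x - -3| + 2*|-3| < 1 + 6 = 7.
So |x^2 - (-3)^2| < delta * 7.
We need delta * 7 <= 1/80, i.e. delta <= 1/80/7 = 1/560.
Since 1/560 < 1, this is tighter than 1; take delta = 1/560.
So delta = 1/560 works.

1/560


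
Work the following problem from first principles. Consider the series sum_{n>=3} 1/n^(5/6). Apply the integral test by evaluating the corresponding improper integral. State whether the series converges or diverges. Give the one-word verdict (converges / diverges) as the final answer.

Let f(x) = x^(-5/6). Then f is positive, continuous, and decreasing on [3, infinity), so the integral test applies.
Compute the improper integral int_{3}^infinity f(x) dx:
  antiderivative F(x) = 6*x^(1/6).
  As x -> infinity, F(x) -> infinity (since p = 5/6 < 1).
  So the integral diverges. By the integral test, the series diverges.

diverges


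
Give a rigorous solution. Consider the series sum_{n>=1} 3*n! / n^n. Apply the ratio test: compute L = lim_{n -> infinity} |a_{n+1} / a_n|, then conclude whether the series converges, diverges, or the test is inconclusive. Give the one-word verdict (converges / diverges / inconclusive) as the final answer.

Let a_n denote the general term. Form the ratio a_{n+1}/a_n and simplify:
a_{n+1}/a_n = (n/(n + 1))^n
Take the limit as n -> infinity: L = exp(-1).
Since L = exp(-1) < 1, the ratio test implies the series converges.

converges
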